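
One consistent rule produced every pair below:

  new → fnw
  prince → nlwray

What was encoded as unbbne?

vessel

The output letters match the input read backwards, each shifted +9: new reversed is wen. The word is reversed, then every letter is shifted forward by 9.
Reversing it on unbbne: shift back: u−9=l, n−9=e, b−9=s, b−9=s, n−9=e, e−9=v → lessev; then reverse → vessel.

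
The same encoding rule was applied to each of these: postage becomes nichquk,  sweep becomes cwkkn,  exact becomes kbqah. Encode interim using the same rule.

edhkxey

p(15)→n(13) and o(14)→i(8) fit y≡5x+16 (mod 26); the inverse of 5 mod 26 is 21. Each letter's alphabet position (a=0..z=25) is mapped through 5·x+16 mod 26 — an affine cipher.
On interim: i(8)→5·8+16≡4=e; n(13)→5·13+16≡3=d; t(19)→5·19+16≡7=h; e(4)→5·4+16≡10=k; r(17)→5·17+16≡23=x; i(8)→5·8+16≡4=e; m(12)→5·12+16≡24=y (all mod 26).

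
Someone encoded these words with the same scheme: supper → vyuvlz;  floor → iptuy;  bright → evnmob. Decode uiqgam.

In supper: s→v is +3, u→y is +4, p→u is +5, p→v is +6 — the shift increases by 1 each position. Letter i (0-indexed) is shifted by i+3, so successive shifts are 3, 4, 5, ….
Undoing it on uiqgam: u−3=r, i−4=e, q−5=l, g−6=a, a−7=t, m−8=e.

relate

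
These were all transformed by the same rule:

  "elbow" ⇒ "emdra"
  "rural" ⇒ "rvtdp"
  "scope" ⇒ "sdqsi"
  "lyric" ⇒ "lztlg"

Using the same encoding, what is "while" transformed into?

wikoi

Letter i (0-indexed) is shifted by i+0, so successive shifts are 0, 1, 2, ….
Applying it to while: w+0=w, h+1=i, i+2=k, l+3=o, e+4=i.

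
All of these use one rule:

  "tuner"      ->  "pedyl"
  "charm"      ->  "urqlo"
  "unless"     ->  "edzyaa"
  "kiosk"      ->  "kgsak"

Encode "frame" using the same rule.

nlqoy

t(19)→p(15) and u(20)→e(4) fit y≡15x+16 (mod 26); the inverse of 15 mod 26 is 7. This is an affine cipher: with a=0,…,z=25, each position x becomes (15x+16) mod 26.
On frame: f(5)→15·5+16≡13=n; r(17)→15·17+16≡11=l; a(0)→15·0+16≡16=q; m(12)→15·12+16≡14=o; e(4)→15·4+16≡24=y (all mod 26).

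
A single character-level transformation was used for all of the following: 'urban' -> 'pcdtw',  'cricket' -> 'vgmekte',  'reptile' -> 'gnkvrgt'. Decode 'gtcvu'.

The output letters match the input read backwards, each shifted +2: urban reversed is nabru. Read the word backwards and shift each letter +2.
Reversing it on gtcvu: shift back: g−2=e, t−2=r, c−2=a, v−2=t, u−2=s → erats; then reverse → stare.

stare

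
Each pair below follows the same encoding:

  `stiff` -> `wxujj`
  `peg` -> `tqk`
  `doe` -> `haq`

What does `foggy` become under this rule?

jakkc

The shift depends on letter class: consonant s→w is +4, but vowel i→u is +12. Two shifts are in play — +12 for a/e/i/o/u, +4 for every other letter.
For foggy: f(cons)+4=j, o(vowel)+12=a, g(cons)+4=k, g(cons)+4=k, y(cons)+4=c.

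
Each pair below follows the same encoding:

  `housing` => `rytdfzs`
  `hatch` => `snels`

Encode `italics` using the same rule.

dntwlet

The output letters match the input read backwards, each shifted +11: housing reversed is gnisuoh. The word is reversed, then every letter is shifted forward by 11.
Applying it to italics: reverse → scilati; then shift: s+11=d, c+11=n, i+11=t, l+11=w, a+11=l, t+11=e, i+11=t.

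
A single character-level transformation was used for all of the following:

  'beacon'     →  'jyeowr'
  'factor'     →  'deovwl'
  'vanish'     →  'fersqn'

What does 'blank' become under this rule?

jherc

b(1)→j(9) and e(4)→y(24) fit y≡5x+4 (mod 26); the inverse of 5 mod 26 is 21. This is an affine cipher: with a=0,…,z=25, each position x becomes (5x+4) mod 26.
Applying it to blank: b(1)→5·1+4≡9=j; l(11)→5·11+4≡7=h; a(0)→5·0+4≡4=e; n(13)→5·13+4≡17=r; k(10)→5·10+4≡2=c (all mod 26).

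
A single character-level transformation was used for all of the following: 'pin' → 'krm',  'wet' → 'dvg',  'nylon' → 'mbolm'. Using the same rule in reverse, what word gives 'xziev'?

This is the alphabet-reversal cipher (Atbash): a becomes z, b becomes y, etc.
Undoing it on xziev: x↔c, z↔a, i↔r, e↔v, v↔e.

carve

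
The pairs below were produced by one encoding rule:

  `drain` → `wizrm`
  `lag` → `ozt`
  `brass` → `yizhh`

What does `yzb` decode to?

bay

Letters are reflected about the middle of the alphabet (position → 25−position): Atbash.
Decoding yzb: y↔b, z↔a, b↔y.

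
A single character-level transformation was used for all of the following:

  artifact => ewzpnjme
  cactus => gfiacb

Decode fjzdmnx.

between

In artifact: a→e is +4, r→w is +5, t→z is +6, i→p is +7 — the shift increases by 1 each position. Each letter shifts forward by (position + 4), i.e. 4, 5, 6, … — the shift grows by one for each successive letter.
Reversing it on fjzdmnx: f−4=b, j−5=e, z−6=t, d−7=w, m−8=e, n−9=e, x−10=n.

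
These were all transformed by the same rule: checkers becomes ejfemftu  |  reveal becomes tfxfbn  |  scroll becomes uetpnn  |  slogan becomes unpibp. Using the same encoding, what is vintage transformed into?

The shift depends on letter class: consonant c→e is +2, but vowel e→f is +1. Vowels shift forward by 1 and consonants shift forward by 2.
On vintage: v(cons)+2=x, i(vowel)+1=j, n(cons)+2=p, t(cons)+2=v, a(vowel)+1=b, g(cons)+2=i, e(vowel)+1=f.

xjpvbif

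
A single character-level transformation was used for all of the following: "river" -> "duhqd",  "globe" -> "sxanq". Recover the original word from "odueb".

crisp

Each letter is shifted forward by 12 in the alphabet (a Caesar shift of +12).
Decoding odueb: o−12=c, d−12=r, u−12=i, e−12=s, b−12=p.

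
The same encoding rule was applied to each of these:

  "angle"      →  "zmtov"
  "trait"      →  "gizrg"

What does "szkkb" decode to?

Each pair mirrors across the alphabet (a↔z, n↔m, g↔t): positions sum to 25. Each letter is replaced by its mirror in the alphabet: a↔z, b↔y, c↔x, and so on (the Atbash cipher).
Undoing it on szkkb: s↔h, z↔a, k↔p, k↔p, b↔y.

happy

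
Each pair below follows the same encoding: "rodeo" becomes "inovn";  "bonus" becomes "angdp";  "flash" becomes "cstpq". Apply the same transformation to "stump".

r(17)→i(8) and o(14)→n(13) fit y≡7x+19 (mod 26); the inverse of 7 mod 26 is 15. This is an affine cipher: with a=0,…,z=25, each position x becomes (7x+19) mod 26.
Applying it to stump: s(18)→7·18+19≡15=p; t(19)→7·19+19≡22=w; u(20)→7·20+19≡3=d; m(12)→7·12+19≡25=z; p(15)→7·15+19≡20=u (all mod 26).

pwdzu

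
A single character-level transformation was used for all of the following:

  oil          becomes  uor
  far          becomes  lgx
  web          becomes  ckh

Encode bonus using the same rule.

hutay

Compare letters: o→u is +6, i→o is +6, l→r is +6 — a constant shift. This is a Caesar cipher with shift 6.
For bonus: b+6=h, o+6=u, n+6=t, u+6=a, s+6=y.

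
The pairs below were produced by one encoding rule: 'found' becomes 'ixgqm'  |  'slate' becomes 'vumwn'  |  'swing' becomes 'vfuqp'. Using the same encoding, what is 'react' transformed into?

Shifts by position in found: pos 0: f→i (+3), pos 1: o→x (+9), pos 2: u→g (+12), pos 3: n→q (+3), pos 4: d→m (+9) — repeating every 3. It's a Vigenère-style cipher with numeric key [3,9,12]: position i shifts by key[i mod 3].
Applying it to react: r+3=u, e+9=n, a+12=m, c+3=f, t+9=c.

unmfc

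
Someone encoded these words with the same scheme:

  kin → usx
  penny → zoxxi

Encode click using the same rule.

Compare letters: k→u is +10, i→s is +10, n→x is +10 — a constant shift. This is a Caesar cipher with shift 10.
Applying it to click: c+10=m, l+10=v, i+10=s, c+10=m, k+10=u.

mvsmu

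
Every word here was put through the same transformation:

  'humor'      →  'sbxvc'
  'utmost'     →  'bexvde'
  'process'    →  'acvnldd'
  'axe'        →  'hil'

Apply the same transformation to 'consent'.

The shift depends on letter class: consonant h→s is +11, but vowel u→b is +7. Two shifts are in play — +7 for a/e/i/o/u, +11 for every other letter.
For consent: c(cons)+11=n, o(vowel)+7=v, n(cons)+11=y, s(cons)+11=d, e(vowel)+7=l, n(cons)+11=y, t(cons)+11=e.

nvydlye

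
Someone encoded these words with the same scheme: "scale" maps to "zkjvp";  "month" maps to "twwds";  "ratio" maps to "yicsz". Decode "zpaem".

In scale: s→z is +7, c→k is +8, a→j is +9, l→v is +10 — the shift increases by 1 each position. Letter i (0-indexed) is shifted by i+7, so successive shifts are 7, 8, 9, ….
Decoding zpaem: z−7=s, p−8=h, a−9=r, e−10=u, m−11=b.

shrub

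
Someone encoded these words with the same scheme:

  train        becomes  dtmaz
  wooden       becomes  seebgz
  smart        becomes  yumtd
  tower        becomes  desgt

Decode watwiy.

t(19)→d(3) and r(17)→t(19) fit y≡5x+12 (mod 26); the inverse of 5 mod 26 is 21. This is an affine cipher: with a=0,…,z=25, each position x becomes (5x+12) mod 26.
Decoding watwiy: w(22)→21·(22−12)≡2=c; a(0)→21·(0−12)≡8=i; t(19)→21·(19−12)≡17=r; w(22)→21·(22−12)≡2=c; i(8)→21·(8−12)≡20=u; y(24)→21·(24−12)≡18=s (all mod 26).

circus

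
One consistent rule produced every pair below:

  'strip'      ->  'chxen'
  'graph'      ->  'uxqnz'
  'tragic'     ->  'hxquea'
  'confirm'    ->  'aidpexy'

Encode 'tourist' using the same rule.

This is an affine cipher: with a=0,…,z=25, each position x becomes (5x+16) mod 26.
On tourist: t(19)→5·19+16≡7=h; o(14)→5·14+16≡8=i; u(20)→5·20+16≡12=m; r(17)→5·17+16≡23=x; i(8)→5·8+16≡4=e; s(18)→5·18+16≡2=c; t(19)→5·19+16≡7=h (all mod 26).

himxech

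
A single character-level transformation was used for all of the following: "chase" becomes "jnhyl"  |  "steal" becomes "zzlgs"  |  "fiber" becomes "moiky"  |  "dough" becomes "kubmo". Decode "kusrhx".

dollar

It's a Vigenère-style cipher with numeric key [7,6]: position i shifts by key[i mod 2].
Reversing it on kusrhx: k−7=d, u−6=o, s−7=l, r−6=l, h−7=a, x−6=r.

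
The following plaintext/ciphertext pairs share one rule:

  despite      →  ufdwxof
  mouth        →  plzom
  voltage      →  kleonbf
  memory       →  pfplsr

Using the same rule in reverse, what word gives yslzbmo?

brought

d(3)→u(20) and e(4)→f(5) fit y≡11x+13 (mod 26); the inverse of 11 mod 26 is 19. Each letter's alphabet position (a=0..z=25) is mapped through 11·x+13 mod 26 — an affine cipher.
Decoding yslzbmo: y(24)→19·(24−13)≡1=b; s(18)→19·(18−13)≡17=r; l(11)→19·(11−13)≡14=o; z(25)→19·(25−13)≡20=u; b(1)→19·(1−13)≡6=g; m(12)→19·(12−13)≡7=h; o(14)→19·(14−13)≡19=t (all mod 26).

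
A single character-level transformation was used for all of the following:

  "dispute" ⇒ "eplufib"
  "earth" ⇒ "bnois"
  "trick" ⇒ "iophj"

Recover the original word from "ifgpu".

tulip

Treating letters as 0–25, the rule is x ↦ 23x + 13 (mod 26).
Reversing it on ifgpu: i(8)→17·(8−13)≡19=t; f(5)→17·(5−13)≡20=u; g(6)→17·(6−13)≡11=l; p(15)→17·(15−13)≡8=i; u(20)→17·(20−13)≡15=p (all mod 26).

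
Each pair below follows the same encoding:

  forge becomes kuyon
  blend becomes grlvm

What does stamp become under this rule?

xzhuy

In forge: f→k is +5, o→u is +6, r→y is +7, g→o is +8 — the shift increases by 1 each position. Letter i (0-indexed) is shifted by i+5, so successive shifts are 5, 6, 7, ….
Applying it to stamp: s+5=x, t+6=z, a+7=h, m+8=u, p+9=y.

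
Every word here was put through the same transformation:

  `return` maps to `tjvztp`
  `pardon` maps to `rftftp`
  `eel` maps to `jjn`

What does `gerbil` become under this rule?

Two shifts are in play — +5 for a/e/i/o/u, +2 for every other letter.
On gerbil: g(cons)+2=i, e(vowel)+5=j, r(cons)+2=t, b(cons)+2=d, i(vowel)+5=n, l(cons)+2=n.

ijtdnn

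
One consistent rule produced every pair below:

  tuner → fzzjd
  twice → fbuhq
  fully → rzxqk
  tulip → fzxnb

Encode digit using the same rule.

Shifts by position in tuner: pos 0: t→f (+12), pos 1: u→z (+5), pos 2: n→z (+12), pos 3: e→j (+5) — repeating every 2. A repeating key of period 2 is used — shifts +12, +5 over and over.
Applying it to digit: d+12=p, i+5=n, g+12=s, i+5=n, t+12=f.

pnsnf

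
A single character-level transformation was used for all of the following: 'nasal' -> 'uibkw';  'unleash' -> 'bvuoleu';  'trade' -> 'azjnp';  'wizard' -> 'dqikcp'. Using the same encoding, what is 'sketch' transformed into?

zsndnt

In nasal: n→u is +7, a→i is +8, s→b is +9, a→k is +10 — the shift increases by 1 each position. The shift increases by 1 at each position, starting from +7: 7, 8, 9, ….
On sketch: s+7=z, k+8=s, e+9=n, t+10=d, c+11=n, h+12=t.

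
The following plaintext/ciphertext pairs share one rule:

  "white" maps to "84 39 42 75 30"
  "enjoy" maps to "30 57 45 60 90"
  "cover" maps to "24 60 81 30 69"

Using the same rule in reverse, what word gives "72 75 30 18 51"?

steal

With a=1..z=26, the number is 3·pos + 15.
Decoding 72 75 30 18 51: 72→(72−15)÷3=19=s, 75→(75−15)÷3=20=t, 30→(30−15)÷3=5=e, 18→(18−15)÷3=1=a, 51→(51−15)÷3=12=l.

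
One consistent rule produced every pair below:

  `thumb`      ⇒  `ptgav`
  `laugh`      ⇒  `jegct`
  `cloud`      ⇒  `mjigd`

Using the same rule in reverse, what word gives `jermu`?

Each letter's alphabet position (a=0..z=25) is mapped through 17·x+4 mod 26 — an affine cipher.
Decoding jermu: j(9)→23·(9−4)≡11=l; e(4)→23·(4−4)≡0=a; r(17)→23·(17−4)≡13=n; m(12)→23·(12−4)≡2=c; u(20)→23·(20−4)≡4=e (all mod 26).

lance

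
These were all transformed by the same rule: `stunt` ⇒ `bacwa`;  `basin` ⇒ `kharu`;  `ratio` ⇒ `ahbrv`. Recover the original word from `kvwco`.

booth

Shifts by position in stunt: pos 0: s→b (+9), pos 1: t→a (+7), pos 2: u→c (+8), pos 3: n→w (+9), pos 4: t→a (+7) — repeating every 3. It's a Vigenère-style cipher with numeric key [9,7,8]: position i shifts by key[i mod 3].
Undoing it on kvwco: k−9=b, v−7=o, w−8=o, c−9=t, o−7=h.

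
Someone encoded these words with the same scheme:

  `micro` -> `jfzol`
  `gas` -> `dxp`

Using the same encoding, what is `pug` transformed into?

mrd

This is a Caesar cipher with shift 23.
On pug: p+23=m, u+23=r, g+23=d.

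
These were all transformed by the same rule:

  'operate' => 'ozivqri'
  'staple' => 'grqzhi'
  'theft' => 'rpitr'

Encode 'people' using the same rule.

ziozhi

Each letter's alphabet position (a=0..z=25) is mapped through 11·x+16 mod 26 — an affine cipher.
Applying it to people: p(15)→11·15+16≡25=z; e(4)→11·4+16≡8=i; o(14)→11·14+16≡14=o; p(15)→11·15+16≡25=z; l(11)→11·11+16≡7=h; e(4)→11·4+16≡8=i (all mod 26).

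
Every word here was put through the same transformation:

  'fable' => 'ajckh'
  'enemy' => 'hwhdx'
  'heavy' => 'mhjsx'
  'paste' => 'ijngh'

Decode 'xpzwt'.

young

f(5)→a(0) and a(0)→j(9) fit y≡19x+9 (mod 26); the inverse of 19 mod 26 is 11. Each letter's alphabet position (a=0..z=25) is mapped through 19·x+9 mod 26 — an affine cipher.
Decoding xpzwt: x(23)→11·(23−9)≡24=y; p(15)→11·(15−9)≡14=o; z(25)→11·(25−9)≡20=u; w(22)→11·(22−9)≡13=n; t(19)→11·(19−9)≡6=g (all mod 26).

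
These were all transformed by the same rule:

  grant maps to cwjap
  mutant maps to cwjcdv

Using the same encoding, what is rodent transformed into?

The output letters match the input read backwards, each shifted +9: grant reversed is tnarg. Two steps: reverse the string, then apply a Caesar shift of +9.
For rodent: reverse → tnedor; then shift: t+9=c, n+9=w, e+9=n, d+9=m, o+9=x, r+9=a.

cwnmxa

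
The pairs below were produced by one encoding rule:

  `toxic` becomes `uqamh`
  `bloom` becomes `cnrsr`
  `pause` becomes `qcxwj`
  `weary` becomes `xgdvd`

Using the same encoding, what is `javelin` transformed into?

In toxic: t→u is +1, o→q is +2, x→a is +3, i→m is +4 — the shift increases by 1 each position. The shift increases by 1 at each position, starting from +1: 1, 2, 3, ….
For javelin: j+1=k, a+2=c, v+3=y, e+4=i, l+5=q, i+6=o, n+7=u.

kcyiqou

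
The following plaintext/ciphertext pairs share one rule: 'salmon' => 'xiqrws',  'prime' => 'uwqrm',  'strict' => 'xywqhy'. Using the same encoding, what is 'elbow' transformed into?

mqgwb

The shift depends on letter class: consonant s→x is +5, but vowel a→i is +8. The rule splits by letter class: vowels +8, consonants +5.
Applying it to elbow: e(vowel)+8=m, l(cons)+5=q, b(cons)+5=g, o(vowel)+8=w, w(cons)+5=b.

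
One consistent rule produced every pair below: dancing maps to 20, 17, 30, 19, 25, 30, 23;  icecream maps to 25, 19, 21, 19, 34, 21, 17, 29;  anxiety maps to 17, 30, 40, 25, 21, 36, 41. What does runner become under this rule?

Letters become their 1-based position plus 16 (so a→17, b→18, …).
For runner: r=18→34, u=21→37, n=14→30, n=14→30, e=5→21, r=18→34.

34, 37, 30, 30, 21, 34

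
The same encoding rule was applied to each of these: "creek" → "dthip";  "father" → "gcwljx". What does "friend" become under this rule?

gtlisj

In creek: c→d is +1, r→t is +2, e→h is +3, e→i is +4 — the shift increases by 1 each position. The shift increases by 1 at each position, starting from +1: 1, 2, 3, ….
Applying it to friend: f+1=g, r+2=t, i+3=l, e+4=i, n+5=s, d+6=j.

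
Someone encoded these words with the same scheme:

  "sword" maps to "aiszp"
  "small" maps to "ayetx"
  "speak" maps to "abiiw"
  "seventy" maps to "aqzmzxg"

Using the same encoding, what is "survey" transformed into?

agvdqc

Shifts by position in sword: pos 0: s→a (+8), pos 1: w→i (+12), pos 2: o→s (+4), pos 3: r→z (+8), pos 4: d→p (+12) — repeating every 3. A repeating key of period 3 is used — shifts +8, +12, +4 over and over.
On survey: s+8=a, u+12=g, r+4=v, v+8=d, e+12=q, y+4=c.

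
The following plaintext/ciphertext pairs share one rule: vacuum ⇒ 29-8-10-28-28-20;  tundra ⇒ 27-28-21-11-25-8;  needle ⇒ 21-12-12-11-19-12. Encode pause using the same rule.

23-8-28-26-12

Letters become their 1-based position plus 7 (so a→8, b→9, …).
For pause: p=16→23, a=1→8, u=21→28, s=19→26, e=5→12.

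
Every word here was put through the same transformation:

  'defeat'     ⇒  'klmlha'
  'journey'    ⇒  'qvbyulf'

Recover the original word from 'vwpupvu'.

opinion

Compare letters: d→k is +7, e→l is +7, f→m is +7 — a constant shift. It's a constant shift of +7 (ROT7).
Undoing it on vwpupvu: v−7=o, w−7=p, p−7=i, u−7=n, p−7=i, v−7=o, u−7=n.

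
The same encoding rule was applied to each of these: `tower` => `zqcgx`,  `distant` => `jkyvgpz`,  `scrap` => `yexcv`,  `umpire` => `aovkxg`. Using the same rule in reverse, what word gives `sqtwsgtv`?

monument

Shifts by position in tower: pos 0: t→z (+6), pos 1: o→q (+2), pos 2: w→c (+6), pos 3: e→g (+2) — repeating every 2. The shifts repeat in a cycle of length 2: positions 0,1,… shift by +6, +2, then the pattern repeats.
Reversing it on sqtwsgtv: s−6=m, q−2=o, t−6=n, w−2=u, s−6=m, g−2=e, t−6=n, v−2=t.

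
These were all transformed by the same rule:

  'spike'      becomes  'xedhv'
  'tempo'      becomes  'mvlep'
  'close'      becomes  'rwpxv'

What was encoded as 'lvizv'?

merge

This is an affine cipher: with a=0,…,z=25, each position x becomes (15x+13) mod 26.
Undoing it on lvizv: l(11)→7·(11−13)≡12=m; v(21)→7·(21−13)≡4=e; i(8)→7·(8−13)≡17=r; z(25)→7·(25−13)≡6=g; v(21)→7·(21−13)≡4=e (all mod 26).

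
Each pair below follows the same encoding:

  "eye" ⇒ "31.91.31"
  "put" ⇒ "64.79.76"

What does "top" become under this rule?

76.61.64

Each letter becomes 3×(its alphabet position, a=1..z=26) + 16.
For top: t=20→76, o=15→61, p=16→64.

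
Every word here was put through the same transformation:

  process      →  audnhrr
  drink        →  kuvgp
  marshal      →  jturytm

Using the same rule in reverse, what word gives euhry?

p(15)→a(0) and r(17)→u(20) fit y≡23x+19 (mod 26); the inverse of 23 mod 26 is 17. This is an affine cipher: with a=0,…,z=25, each position x becomes (23x+19) mod 26.
Undoing it on euhry: e(4)→17·(4−19)≡5=f; u(20)→17·(20−19)≡17=r; h(7)→17·(7−19)≡4=e; r(17)→17·(17−19)≡18=s; y(24)→17·(24−19)≡7=h (all mod 26).

fresh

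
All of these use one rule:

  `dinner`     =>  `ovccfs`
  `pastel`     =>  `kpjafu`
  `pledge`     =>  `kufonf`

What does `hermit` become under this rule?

d(3)→o(14) and i(8)→v(21) fit y≡17x+15 (mod 26); the inverse of 17 mod 26 is 23. Treating letters as 0–25, the rule is x ↦ 17x + 15 (mod 26).
For hermit: h(7)→17·7+15≡4=e; e(4)→17·4+15≡5=f; r(17)→17·17+15≡18=s; m(12)→17·12+15≡11=l; i(8)→17·8+15≡21=v; t(19)→17·19+15≡0=a (all mod 26).

efslva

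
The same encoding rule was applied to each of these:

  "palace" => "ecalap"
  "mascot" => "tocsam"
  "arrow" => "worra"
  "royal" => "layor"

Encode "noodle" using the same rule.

eldoon

The word is simply reversed.
On noodle: reverse → eldoon.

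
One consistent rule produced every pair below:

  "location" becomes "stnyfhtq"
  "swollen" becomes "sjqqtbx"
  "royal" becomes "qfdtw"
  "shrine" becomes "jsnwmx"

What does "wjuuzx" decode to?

supper

The output letters match the input read backwards, each shifted +5: location reversed is noitacol. Read the word backwards and shift each letter +5.
Decoding wjuuzx: shift back: w−5=r, j−5=e, u−5=p, u−5=p, z−5=u, x−5=s → reppus; then reverse → supper.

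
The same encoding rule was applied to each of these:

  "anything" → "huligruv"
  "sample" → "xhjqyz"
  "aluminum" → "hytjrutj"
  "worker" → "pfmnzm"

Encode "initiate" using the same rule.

Treating letters as 0–25, the rule is x ↦ 11x + 7 (mod 26).
Applying it to initiate: i(8)→11·8+7≡17=r; n(13)→11·13+7≡20=u; i(8)→11·8+7≡17=r; t(19)→11·19+7≡8=i; i(8)→11·8+7≡17=r; a(0)→11·0+7≡7=h; t(19)→11·19+7≡8=i; e(4)→11·4+7≡25=z (all mod 26).

rurirhiz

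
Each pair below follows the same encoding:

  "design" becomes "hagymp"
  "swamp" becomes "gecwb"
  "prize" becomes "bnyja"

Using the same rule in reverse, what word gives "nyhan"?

d(3)→h(7) and e(4)→a(0) fit y≡19x+2 (mod 26); the inverse of 19 mod 26 is 11. Each letter's alphabet position (a=0..z=25) is mapped through 19·x+2 mod 26 — an affine cipher.
Reversing it on nyhan: n(13)→11·(13−2)≡17=r; y(24)→11·(24−2)≡8=i; h(7)→11·(7−2)≡3=d; a(0)→11·(0−2)≡4=e; n(13)→11·(13−2)≡17=r (all mod 26).

rider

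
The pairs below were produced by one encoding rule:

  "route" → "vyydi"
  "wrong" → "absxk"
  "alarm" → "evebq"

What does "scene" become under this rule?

It's a Vigenère-style cipher with numeric key [4,10]: position i shifts by key[i mod 2].
For scene: s+4=w, c+10=m, e+4=i, n+10=x, e+4=i.

wmixi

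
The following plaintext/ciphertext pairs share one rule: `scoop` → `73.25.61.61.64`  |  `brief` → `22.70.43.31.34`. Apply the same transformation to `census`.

s(#19)→73 and c(#3)→25: differences scale by 3, so n = 3·pos + 16. With a=1..z=26, the number is 3·pos + 16.
Applying it to census: c=3→25, e=5→31, n=14→58, s=19→73, u=21→79, s=19→73.

25.31.58.73.79.73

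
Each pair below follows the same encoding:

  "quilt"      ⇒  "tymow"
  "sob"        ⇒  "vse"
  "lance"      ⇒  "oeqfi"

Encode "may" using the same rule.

The shift depends on letter class: consonant q→t is +3, but vowel u→y is +4. Two shifts are in play — +4 for a/e/i/o/u, +3 for every other letter.
Applying it to may: m(cons)+3=p, a(vowel)+4=e, y(cons)+3=b.

peb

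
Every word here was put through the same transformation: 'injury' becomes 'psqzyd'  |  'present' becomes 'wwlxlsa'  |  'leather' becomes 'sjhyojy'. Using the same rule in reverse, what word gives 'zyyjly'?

street

Shifts by position in injury: pos 0: i→p (+7), pos 1: n→s (+5), pos 2: j→q (+7), pos 3: u→z (+5) — repeating every 2. A repeating key of period 2 is used — shifts +7, +5 over and over.
Reversing it on zyyjly: z−7=s, y−5=t, y−7=r, j−5=e, l−7=e, y−5=t.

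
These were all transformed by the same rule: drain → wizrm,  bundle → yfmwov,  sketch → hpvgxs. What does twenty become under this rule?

gdvmgb

Each pair mirrors across the alphabet (d↔w, r↔i, a↔z): positions sum to 25. Each letter is replaced by its mirror in the alphabet: a↔z, b↔y, c↔x, and so on (the Atbash cipher).
On twenty: t↔g, w↔d, e↔v, n↔m, t↔g, y↔b.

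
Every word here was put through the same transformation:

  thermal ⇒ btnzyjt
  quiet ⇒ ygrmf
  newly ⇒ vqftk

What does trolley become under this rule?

The shifts repeat in a cycle of length 3: positions 0,1,… shift by +8, +12, +9, then the pattern repeats.
On trolley: t+8=b, r+12=d, o+9=x, l+8=t, l+12=x, e+9=n, y+8=g.

bdxtxng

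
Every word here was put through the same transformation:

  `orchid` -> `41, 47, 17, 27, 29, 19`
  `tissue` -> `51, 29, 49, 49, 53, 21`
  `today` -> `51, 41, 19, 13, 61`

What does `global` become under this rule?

o(#15)→41 and r(#18)→47: differences scale by 2, so n = 2·pos + 11. With a=1..z=26, the number is 2·pos + 11.
On global: g=7→25, l=12→35, o=15→41, b=2→15, a=1→13, l=12→35.

25, 35, 41, 15, 13, 35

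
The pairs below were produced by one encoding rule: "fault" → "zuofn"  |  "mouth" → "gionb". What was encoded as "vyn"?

Compare letters: f→z is +20, a→u is +20, u→o is +20 — a constant shift. Each letter is shifted forward by 20 in the alphabet (a Caesar shift of +20).
Reversing it on vyn: v−20=b, y−20=e, n−20=t.

bet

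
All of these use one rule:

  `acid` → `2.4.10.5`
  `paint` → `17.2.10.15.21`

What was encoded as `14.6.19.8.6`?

a is letter #1 and maps to 2: an offset of 1. The number is (letter's place in the alphabet, a=1) + 1.
Reversing it on 14.6.19.8.6: 14→(14−1)÷1=13=m, 6→(6−1)÷1=5=e, 19→(19−1)÷1=18=r, 8→(8−1)÷1=7=g, 6→(6−1)÷1=5=e.

merge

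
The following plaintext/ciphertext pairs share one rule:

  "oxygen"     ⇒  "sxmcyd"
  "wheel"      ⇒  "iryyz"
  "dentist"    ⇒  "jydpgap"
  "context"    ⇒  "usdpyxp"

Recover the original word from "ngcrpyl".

o(14)→s(18) and x(23)→x(23) fit y≡15x+16 (mod 26); the inverse of 15 mod 26 is 7. Treating letters as 0–25, the rule is x ↦ 15x + 16 (mod 26).
Decoding ngcrpyl: n(13)→7·(13−16)≡5=f; g(6)→7·(6−16)≡8=i; c(2)→7·(2−16)≡6=g; r(17)→7·(17−16)≡7=h; p(15)→7·(15−16)≡19=t; y(24)→7·(24−16)≡4=e; l(11)→7·(11−16)≡17=r (all mod 26).

fighter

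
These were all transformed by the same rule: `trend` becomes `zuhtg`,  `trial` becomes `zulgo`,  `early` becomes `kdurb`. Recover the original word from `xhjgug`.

regard

It's a Vigenère-style cipher with numeric key [6,3,3]: position i shifts by key[i mod 3].
Reversing it on xhjgug: x−6=r, h−3=e, j−3=g, g−6=a, u−3=r, g−3=d.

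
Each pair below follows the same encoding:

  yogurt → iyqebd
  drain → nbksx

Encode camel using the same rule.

mkwov

Compare letters: y→i is +10, o→y is +10, g→q is +10 — a constant shift. This is a Caesar cipher with shift 10.
For camel: c+10=m, a+10=k, m+10=w, e+10=o, l+10=v.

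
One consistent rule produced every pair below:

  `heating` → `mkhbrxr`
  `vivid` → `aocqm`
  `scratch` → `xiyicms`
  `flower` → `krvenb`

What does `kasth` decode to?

fully

Letter i (0-indexed) is shifted by i+5, so successive shifts are 5, 6, 7, ….
Reversing it on kasth: k−5=f, a−6=u, s−7=l, t−8=l, h−9=y.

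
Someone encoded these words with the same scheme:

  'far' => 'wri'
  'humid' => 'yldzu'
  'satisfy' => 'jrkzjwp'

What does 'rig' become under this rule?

izx

It's a constant shift of +17 (ROT17).
For rig: r+17=i, i+17=z, g+17=x.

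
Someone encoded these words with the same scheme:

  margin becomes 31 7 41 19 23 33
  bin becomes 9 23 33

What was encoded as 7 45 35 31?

atom

m(#13)→31 and a(#1)→7: differences scale by 2, so n = 2·pos + 5. With a=1..z=26, the number is 2·pos + 5.
Undoing it on 7 45 35 31: 7→(7−5)÷2=1=a, 45→(45−5)÷2=20=t, 35→(35−5)÷2=15=o, 31→(31−5)÷2=13=m.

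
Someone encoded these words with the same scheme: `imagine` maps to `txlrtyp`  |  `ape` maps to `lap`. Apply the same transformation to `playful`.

This is a Caesar cipher with shift 11.
On playful: p+11=a, l+11=w, a+11=l, y+11=j, f+11=q, u+11=f, l+11=w.

awljqfw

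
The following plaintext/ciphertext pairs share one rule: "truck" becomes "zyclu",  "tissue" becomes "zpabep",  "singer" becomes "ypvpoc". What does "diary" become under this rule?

jpiai

In truck: t→z is +6, r→y is +7, u→c is +8, c→l is +9 — the shift increases by 1 each position. The shift increases by 1 at each position, starting from +6: 6, 7, 8, ….
Applying it to diary: d+6=j, i+7=p, a+8=i, r+9=a, y+10=i.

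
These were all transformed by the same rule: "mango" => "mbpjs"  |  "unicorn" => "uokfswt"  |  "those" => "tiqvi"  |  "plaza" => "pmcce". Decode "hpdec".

hobby

Letter i (0-indexed) is shifted by i+0, so successive shifts are 0, 1, 2, ….
Decoding hpdec: h−0=h, p−1=o, d−2=b, e−3=b, c−4=y.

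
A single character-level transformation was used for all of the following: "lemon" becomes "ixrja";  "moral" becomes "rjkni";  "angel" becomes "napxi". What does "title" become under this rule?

Treating letters as 0–25, the rule is x ↦ 9x + 13 (mod 26).
On title: t(19)→9·19+13≡2=c; i(8)→9·8+13≡7=h; t(19)→9·19+13≡2=c; l(11)→9·11+13≡8=i; e(4)→9·4+13≡23=x (all mod 26).

chcix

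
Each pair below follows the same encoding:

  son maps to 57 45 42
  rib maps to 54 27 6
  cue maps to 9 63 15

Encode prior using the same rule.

s(#19)→57 and o(#15)→45: differences scale by 3, so n = 3·pos + 0. With a=1..z=26, the number is 3·pos.
Applying it to prior: p=16→48, r=18→54, i=9→27, o=15→45, r=18→54.

48 54 27 45 54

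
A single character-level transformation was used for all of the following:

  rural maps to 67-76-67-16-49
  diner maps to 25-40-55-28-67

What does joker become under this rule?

43-58-46-28-67

Each letter becomes 3×(its alphabet position, a=1..z=26) + 13.
On joker: j=10→43, o=15→58, k=11→46, e=5→28, r=18→67.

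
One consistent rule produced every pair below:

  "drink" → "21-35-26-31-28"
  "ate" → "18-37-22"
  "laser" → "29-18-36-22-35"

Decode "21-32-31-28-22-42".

donkey

The number is (letter's place in the alphabet, a=1) + 17.
Decoding 21-32-31-28-22-42: 21→(21−17)÷1=4=d, 32→(32−17)÷1=15=o, 31→(31−17)÷1=14=n, 28→(28−17)÷1=11=k, 22→(22−17)÷1=5=e, 42→(42−17)÷1=25=y.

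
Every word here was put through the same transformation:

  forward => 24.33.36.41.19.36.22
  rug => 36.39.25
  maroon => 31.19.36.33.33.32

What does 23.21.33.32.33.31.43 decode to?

economy

f is letter #6 and maps to 24: an offset of 18. The number is (letter's place in the alphabet, a=1) + 18.
Reversing it on 23.21.33.32.33.31.43: 23→(23−18)÷1=5=e, 21→(21−18)÷1=3=c, 33→(33−18)÷1=15=o, 32→(32−18)÷1=14=n, 33→(33−18)÷1=15=o, 31→(31−18)÷1=13=m, 43→(43−18)÷1=25=y.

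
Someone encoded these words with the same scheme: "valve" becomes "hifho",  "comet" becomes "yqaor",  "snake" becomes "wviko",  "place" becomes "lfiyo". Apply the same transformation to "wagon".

v(21)→h(7) and a(0)→i(8) fit y≡21x+8 (mod 26); the inverse of 21 mod 26 is 5. Treating letters as 0–25, the rule is x ↦ 21x + 8 (mod 26).
On wagon: w(22)→21·22+8≡2=c; a(0)→21·0+8≡8=i; g(6)→21·6+8≡4=e; o(14)→21·14+8≡16=q; n(13)→21·13+8≡21=v (all mod 26).

cieqv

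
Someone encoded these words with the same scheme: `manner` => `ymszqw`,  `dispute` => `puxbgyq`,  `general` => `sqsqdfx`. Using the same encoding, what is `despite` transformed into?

Shifts by position in manner: pos 0: m→y (+12), pos 1: a→m (+12), pos 2: n→s (+5), pos 3: n→z (+12), pos 4: e→q (+12), pos 5: r→w (+5) — repeating every 3. It's a Vigenère-style cipher with numeric key [12,12,5]: position i shifts by key[i mod 3].
On despite: d+12=p, e+12=q, s+5=x, p+12=b, i+12=u, t+5=y, e+12=q.

pqxbuyq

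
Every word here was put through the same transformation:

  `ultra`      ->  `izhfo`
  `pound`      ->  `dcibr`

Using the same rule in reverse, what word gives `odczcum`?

Compare letters: u→i is +14, l→z is +14, t→h is +14 — a constant shift. It's a constant shift of +14 (ROT14).
Undoing it on odczcum: o−14=a, d−14=p, c−14=o, z−14=l, c−14=o, u−14=g, m−14=y.

apology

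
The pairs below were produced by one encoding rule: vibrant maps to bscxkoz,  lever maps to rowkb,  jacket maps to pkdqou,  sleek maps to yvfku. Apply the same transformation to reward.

It's a Vigenère-style cipher with numeric key [6,10,1]: position i shifts by key[i mod 3].
Applying it to reward: r+6=x, e+10=o, w+1=x, a+6=g, r+10=b, d+1=e.

xoxgbe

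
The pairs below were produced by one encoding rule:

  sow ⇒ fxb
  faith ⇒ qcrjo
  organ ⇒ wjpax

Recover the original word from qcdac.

Read the word backwards and shift each letter +9.
Undoing it on qcdac: shift back: q−9=h, c−9=t, d−9=u, a−9=r, c−9=t → hturt; then reverse → truth.

truth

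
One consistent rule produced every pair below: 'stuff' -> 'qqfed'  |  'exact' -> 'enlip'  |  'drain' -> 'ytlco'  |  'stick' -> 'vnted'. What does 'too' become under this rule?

The output letters match the input read backwards, each shifted +11: stuff reversed is ffuts. Two steps: reverse the string, then apply a Caesar shift of +11.
Applying it to too: reverse → oot; then shift: o+11=z, o+11=z, t+11=e.

zze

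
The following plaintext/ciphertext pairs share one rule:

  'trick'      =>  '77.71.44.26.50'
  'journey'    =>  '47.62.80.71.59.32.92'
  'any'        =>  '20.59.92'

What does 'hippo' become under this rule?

t(#20)→77 and r(#18)→71: differences scale by 3, so n = 3·pos + 17. Each letter becomes 3×(its alphabet position, a=1..z=26) + 17.
On hippo: h=8→41, i=9→44, p=16→65, p=16→65, o=15→62.

41.44.65.65.62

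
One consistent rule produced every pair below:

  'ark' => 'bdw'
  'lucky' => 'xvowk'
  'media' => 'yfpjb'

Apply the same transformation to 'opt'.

The rule splits by letter class: vowels +1, consonants +12.
On opt: o(vowel)+1=p, p(cons)+12=b, t(cons)+12=f.

pbf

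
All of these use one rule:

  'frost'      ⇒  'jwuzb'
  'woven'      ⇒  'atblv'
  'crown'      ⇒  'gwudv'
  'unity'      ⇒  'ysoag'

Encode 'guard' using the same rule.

Each letter shifts forward by (position + 4), i.e. 4, 5, 6, … — the shift grows by one for each successive letter.
For guard: g+4=k, u+5=z, a+6=g, r+7=y, d+8=l.

kzgyl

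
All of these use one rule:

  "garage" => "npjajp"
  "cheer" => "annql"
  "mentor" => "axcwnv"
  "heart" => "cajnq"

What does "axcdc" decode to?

The output letters match the input read backwards, each shifted +9: garage reversed is egarag. The word is reversed, then every letter is shifted forward by 9.
Decoding axcdc: shift back: a−9=r, x−9=o, c−9=t, d−9=u, c−9=t → rotut; then reverse → tutor.

tutor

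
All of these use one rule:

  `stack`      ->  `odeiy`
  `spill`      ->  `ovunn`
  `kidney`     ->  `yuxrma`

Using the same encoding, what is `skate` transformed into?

oyedm

s(18)→o(14) and t(19)→d(3) fit y≡15x+4 (mod 26); the inverse of 15 mod 26 is 7. Treating letters as 0–25, the rule is x ↦ 15x + 4 (mod 26).
On skate: s(18)→15·18+4≡14=o; k(10)→15·10+4≡24=y; a(0)→15·0+4≡4=e; t(19)→15·19+4≡3=d; e(4)→15·4+4≡12=m (all mod 26).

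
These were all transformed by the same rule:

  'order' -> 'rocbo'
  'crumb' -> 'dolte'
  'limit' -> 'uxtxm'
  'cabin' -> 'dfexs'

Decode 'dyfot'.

charm

This is an affine cipher: with a=0,…,z=25, each position x becomes (25x+5) mod 26.
Reversing it on dyfot: d(3)→25·(3−5)≡2=c; y(24)→25·(24−5)≡7=h; f(5)→25·(5−5)≡0=a; o(14)→25·(14−5)≡17=r; t(19)→25·(19−5)≡12=m (all mod 26).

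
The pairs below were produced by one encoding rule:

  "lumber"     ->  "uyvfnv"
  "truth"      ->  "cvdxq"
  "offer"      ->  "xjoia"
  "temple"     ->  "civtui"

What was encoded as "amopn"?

rifle

The shifts repeat in a cycle of length 2: positions 0,1,… shift by +9, +4, then the pattern repeats.
Reversing it on amopn: a−9=r, m−4=i, o−9=f, p−4=l, n−9=e.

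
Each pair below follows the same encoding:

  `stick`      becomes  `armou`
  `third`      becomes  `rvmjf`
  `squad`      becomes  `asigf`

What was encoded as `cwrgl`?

metal

This is an affine cipher: with a=0,…,z=25, each position x becomes (17x+6) mod 26.
Decoding cwrgl: c(2)→23·(2−6)≡12=m; w(22)→23·(22−6)≡4=e; r(17)→23·(17−6)≡19=t; g(6)→23·(6−6)≡0=a; l(11)→23·(11−6)≡11=l (all mod 26).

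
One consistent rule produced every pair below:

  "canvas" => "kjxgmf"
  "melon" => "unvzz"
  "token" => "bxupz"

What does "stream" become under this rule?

acbpmz

In canvas: c→k is +8, a→j is +9, n→x is +10, v→g is +11 — the shift increases by 1 each position. The shift increases by 1 at each position, starting from +8: 8, 9, 10, ….
Applying it to stream: s+8=a, t+9=c, r+10=b, e+11=p, a+12=m, m+13=z.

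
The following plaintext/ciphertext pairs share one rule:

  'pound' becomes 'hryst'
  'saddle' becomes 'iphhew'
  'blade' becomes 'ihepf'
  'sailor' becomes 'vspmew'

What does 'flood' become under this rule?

The word is reversed, then every letter is shifted forward by 4.
On flood: reverse → doolf; then shift: d+4=h, o+4=s, o+4=s, l+4=p, f+4=j.

hsspj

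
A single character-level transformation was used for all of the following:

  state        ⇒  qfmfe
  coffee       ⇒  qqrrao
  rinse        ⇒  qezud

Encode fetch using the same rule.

The output letters match the input read backwards, each shifted +12: state reversed is etats. The word is reversed, then every letter is shifted forward by 12.
On fetch: reverse → hctef; then shift: h+12=t, c+12=o, t+12=f, e+12=q, f+12=r.

tofqr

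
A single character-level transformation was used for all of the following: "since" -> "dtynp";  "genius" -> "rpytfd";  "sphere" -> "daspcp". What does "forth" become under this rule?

qzces

Every letter moves 11 places later in the alphabet, wrapping around z→a.
On forth: f+11=q, o+11=z, r+11=c, t+11=e, h+11=s.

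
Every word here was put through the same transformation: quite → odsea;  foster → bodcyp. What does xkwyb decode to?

The output letters match the input read backwards, each shifted +10: quite reversed is etiuq. Read the word backwards and shift each letter +10.
Undoing it on xkwyb: shift back: x−10=n, k−10=a, w−10=m, y−10=o, b−10=r → namor; then reverse → roman.

roman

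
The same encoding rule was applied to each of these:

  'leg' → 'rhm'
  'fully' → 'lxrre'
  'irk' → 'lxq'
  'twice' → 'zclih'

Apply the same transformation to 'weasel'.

Vowels shift forward by 3 and consonants shift forward by 6.
Applying it to weasel: w(cons)+6=c, e(vowel)+3=h, a(vowel)+3=d, s(cons)+6=y, e(vowel)+3=h, l(cons)+6=r.

chdyhr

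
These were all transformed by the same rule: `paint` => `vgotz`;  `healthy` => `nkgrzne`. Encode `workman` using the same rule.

cuxqsgt

Compare letters: p→v is +6, a→g is +6, i→o is +6 — a constant shift. Every letter moves 6 places later in the alphabet, wrapping around z→a.
On workman: w+6=c, o+6=u, r+6=x, k+6=q, m+6=s, a+6=g, n+6=t.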